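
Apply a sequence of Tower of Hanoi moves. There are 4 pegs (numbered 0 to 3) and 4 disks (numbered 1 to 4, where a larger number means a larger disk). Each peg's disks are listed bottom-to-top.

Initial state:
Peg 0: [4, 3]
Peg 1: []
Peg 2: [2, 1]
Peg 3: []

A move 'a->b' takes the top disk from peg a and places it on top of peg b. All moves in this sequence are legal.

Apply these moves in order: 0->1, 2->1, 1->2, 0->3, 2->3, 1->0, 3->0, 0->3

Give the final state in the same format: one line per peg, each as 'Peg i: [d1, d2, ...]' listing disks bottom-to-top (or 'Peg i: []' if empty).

Answer: Peg 0: [3]
Peg 1: []
Peg 2: [2]
Peg 3: [4, 1]

Derivation:
After move 1 (0->1):
Peg 0: [4]
Peg 1: [3]
Peg 2: [2, 1]
Peg 3: []

After move 2 (2->1):
Peg 0: [4]
Peg 1: [3, 1]
Peg 2: [2]
Peg 3: []

After move 3 (1->2):
Peg 0: [4]
Peg 1: [3]
Peg 2: [2, 1]
Peg 3: []

After move 4 (0->3):
Peg 0: []
Peg 1: [3]
Peg 2: [2, 1]
Peg 3: [4]

After move 5 (2->3):
Peg 0: []
Peg 1: [3]
Peg 2: [2]
Peg 3: [4, 1]

After move 6 (1->0):
Peg 0: [3]
Peg 1: []
Peg 2: [2]
Peg 3: [4, 1]

After move 7 (3->0):
Peg 0: [3, 1]
Peg 1: []
Peg 2: [2]
Peg 3: [4]

After move 8 (0->3):
Peg 0: [3]
Peg 1: []
Peg 2: [2]
Peg 3: [4, 1]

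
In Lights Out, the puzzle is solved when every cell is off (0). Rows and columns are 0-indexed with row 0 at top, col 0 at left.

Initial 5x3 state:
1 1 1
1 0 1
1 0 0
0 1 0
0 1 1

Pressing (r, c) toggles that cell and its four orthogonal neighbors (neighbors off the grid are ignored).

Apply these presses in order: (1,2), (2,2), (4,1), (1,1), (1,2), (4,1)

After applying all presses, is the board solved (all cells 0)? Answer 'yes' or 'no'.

After press 1 at (1,2):
1 1 0
1 1 0
1 0 1
0 1 0
0 1 1

After press 2 at (2,2):
1 1 0
1 1 1
1 1 0
0 1 1
0 1 1

After press 3 at (4,1):
1 1 0
1 1 1
1 1 0
0 0 1
1 0 0

After press 4 at (1,1):
1 0 0
0 0 0
1 0 0
0 0 1
1 0 0

After press 5 at (1,2):
1 0 1
0 1 1
1 0 1
0 0 1
1 0 0

After press 6 at (4,1):
1 0 1
0 1 1
1 0 1
0 1 1
0 1 1

Lights still on: 10

Answer: no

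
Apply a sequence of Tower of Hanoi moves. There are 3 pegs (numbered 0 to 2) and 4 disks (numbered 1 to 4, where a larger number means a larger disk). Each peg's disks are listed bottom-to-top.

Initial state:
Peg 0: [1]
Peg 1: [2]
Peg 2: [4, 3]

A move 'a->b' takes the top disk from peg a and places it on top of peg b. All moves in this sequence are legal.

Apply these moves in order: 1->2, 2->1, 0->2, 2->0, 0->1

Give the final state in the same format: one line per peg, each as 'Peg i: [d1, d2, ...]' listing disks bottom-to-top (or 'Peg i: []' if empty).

After move 1 (1->2):
Peg 0: [1]
Peg 1: []
Peg 2: [4, 3, 2]

After move 2 (2->1):
Peg 0: [1]
Peg 1: [2]
Peg 2: [4, 3]

After move 3 (0->2):
Peg 0: []
Peg 1: [2]
Peg 2: [4, 3, 1]

After move 4 (2->0):
Peg 0: [1]
Peg 1: [2]
Peg 2: [4, 3]

After move 5 (0->1):
Peg 0: []
Peg 1: [2, 1]
Peg 2: [4, 3]

Answer: Peg 0: []
Peg 1: [2, 1]
Peg 2: [4, 3]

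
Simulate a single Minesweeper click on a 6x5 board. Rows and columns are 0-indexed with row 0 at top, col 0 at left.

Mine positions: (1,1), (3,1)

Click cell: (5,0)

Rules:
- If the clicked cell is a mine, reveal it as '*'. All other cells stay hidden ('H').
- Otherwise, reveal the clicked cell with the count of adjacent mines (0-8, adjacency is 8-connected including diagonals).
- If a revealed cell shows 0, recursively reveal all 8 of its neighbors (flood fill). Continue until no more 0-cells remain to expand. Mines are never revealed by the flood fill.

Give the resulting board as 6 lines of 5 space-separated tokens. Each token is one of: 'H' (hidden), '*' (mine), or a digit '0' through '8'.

H H 1 0 0
H H 1 0 0
H H 2 0 0
H H 1 0 0
1 1 1 0 0
0 0 0 0 0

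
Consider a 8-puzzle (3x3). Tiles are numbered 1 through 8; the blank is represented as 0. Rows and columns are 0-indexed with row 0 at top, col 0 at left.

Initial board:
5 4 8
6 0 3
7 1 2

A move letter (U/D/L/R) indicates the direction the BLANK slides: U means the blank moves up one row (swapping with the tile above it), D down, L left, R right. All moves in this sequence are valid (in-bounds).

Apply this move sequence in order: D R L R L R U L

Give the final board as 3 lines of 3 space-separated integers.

After move 1 (D):
5 4 8
6 1 3
7 0 2

After move 2 (R):
5 4 8
6 1 3
7 2 0

After move 3 (L):
5 4 8
6 1 3
7 0 2

After move 4 (R):
5 4 8
6 1 3
7 2 0

After move 5 (L):
5 4 8
6 1 3
7 0 2

After move 6 (R):
5 4 8
6 1 3
7 2 0

After move 7 (U):
5 4 8
6 1 0
7 2 3

After move 8 (L):
5 4 8
6 0 1
7 2 3

Answer: 5 4 8
6 0 1
7 2 3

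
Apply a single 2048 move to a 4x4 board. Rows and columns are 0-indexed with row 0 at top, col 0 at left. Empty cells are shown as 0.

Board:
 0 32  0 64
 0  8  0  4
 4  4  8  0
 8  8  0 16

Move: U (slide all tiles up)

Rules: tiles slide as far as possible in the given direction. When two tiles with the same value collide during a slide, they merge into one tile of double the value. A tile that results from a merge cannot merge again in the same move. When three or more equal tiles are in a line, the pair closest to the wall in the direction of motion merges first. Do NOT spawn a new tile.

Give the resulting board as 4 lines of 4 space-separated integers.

Answer:  4 32  8 64
 8  8  0  4
 0  4  0 16
 0  8  0  0

Derivation:
Slide up:
col 0: [0, 0, 4, 8] -> [4, 8, 0, 0]
col 1: [32, 8, 4, 8] -> [32, 8, 4, 8]
col 2: [0, 0, 8, 0] -> [8, 0, 0, 0]
col 3: [64, 4, 0, 16] -> [64, 4, 16, 0]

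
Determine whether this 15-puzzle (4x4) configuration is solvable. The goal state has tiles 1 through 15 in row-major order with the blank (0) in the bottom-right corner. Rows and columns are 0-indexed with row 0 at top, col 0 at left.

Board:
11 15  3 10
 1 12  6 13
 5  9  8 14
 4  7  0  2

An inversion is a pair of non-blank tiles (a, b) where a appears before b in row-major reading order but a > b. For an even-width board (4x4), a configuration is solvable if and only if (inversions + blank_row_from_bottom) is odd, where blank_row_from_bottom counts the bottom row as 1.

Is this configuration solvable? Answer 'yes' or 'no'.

Answer: no

Derivation:
Inversions: 63
Blank is in row 3 (0-indexed from top), which is row 1 counting from the bottom (bottom = 1).
63 + 1 = 64, which is even, so the puzzle is not solvable.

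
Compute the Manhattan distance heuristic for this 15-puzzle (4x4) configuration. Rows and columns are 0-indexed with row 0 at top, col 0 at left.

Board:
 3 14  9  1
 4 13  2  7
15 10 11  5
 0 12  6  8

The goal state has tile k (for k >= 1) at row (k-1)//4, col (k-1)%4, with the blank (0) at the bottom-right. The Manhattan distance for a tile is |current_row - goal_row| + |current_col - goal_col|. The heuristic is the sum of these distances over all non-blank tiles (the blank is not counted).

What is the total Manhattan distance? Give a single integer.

Answer: 37

Derivation:
Tile 3: at (0,0), goal (0,2), distance |0-0|+|0-2| = 2
Tile 14: at (0,1), goal (3,1), distance |0-3|+|1-1| = 3
Tile 9: at (0,2), goal (2,0), distance |0-2|+|2-0| = 4
Tile 1: at (0,3), goal (0,0), distance |0-0|+|3-0| = 3
Tile 4: at (1,0), goal (0,3), distance |1-0|+|0-3| = 4
Tile 13: at (1,1), goal (3,0), distance |1-3|+|1-0| = 3
Tile 2: at (1,2), goal (0,1), distance |1-0|+|2-1| = 2
Tile 7: at (1,3), goal (1,2), distance |1-1|+|3-2| = 1
Tile 15: at (2,0), goal (3,2), distance |2-3|+|0-2| = 3
Tile 10: at (2,1), goal (2,1), distance |2-2|+|1-1| = 0
Tile 11: at (2,2), goal (2,2), distance |2-2|+|2-2| = 0
Tile 5: at (2,3), goal (1,0), distance |2-1|+|3-0| = 4
Tile 12: at (3,1), goal (2,3), distance |3-2|+|1-3| = 3
Tile 6: at (3,2), goal (1,1), distance |3-1|+|2-1| = 3
Tile 8: at (3,3), goal (1,3), distance |3-1|+|3-3| = 2
Sum: 2 + 3 + 4 + 3 + 4 + 3 + 2 + 1 + 3 + 0 + 0 + 4 + 3 + 3 + 2 = 37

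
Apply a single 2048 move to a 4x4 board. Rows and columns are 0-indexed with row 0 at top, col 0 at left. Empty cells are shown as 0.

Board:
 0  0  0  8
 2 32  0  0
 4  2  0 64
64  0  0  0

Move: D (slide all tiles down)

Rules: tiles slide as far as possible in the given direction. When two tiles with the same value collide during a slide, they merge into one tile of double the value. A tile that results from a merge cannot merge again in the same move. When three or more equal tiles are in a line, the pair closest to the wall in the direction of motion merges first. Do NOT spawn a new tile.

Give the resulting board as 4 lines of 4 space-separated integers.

Answer:  0  0  0  0
 2  0  0  0
 4 32  0  8
64  2  0 64

Derivation:
Slide down:
col 0: [0, 2, 4, 64] -> [0, 2, 4, 64]
col 1: [0, 32, 2, 0] -> [0, 0, 32, 2]
col 2: [0, 0, 0, 0] -> [0, 0, 0, 0]
col 3: [8, 0, 64, 0] -> [0, 0, 8, 64]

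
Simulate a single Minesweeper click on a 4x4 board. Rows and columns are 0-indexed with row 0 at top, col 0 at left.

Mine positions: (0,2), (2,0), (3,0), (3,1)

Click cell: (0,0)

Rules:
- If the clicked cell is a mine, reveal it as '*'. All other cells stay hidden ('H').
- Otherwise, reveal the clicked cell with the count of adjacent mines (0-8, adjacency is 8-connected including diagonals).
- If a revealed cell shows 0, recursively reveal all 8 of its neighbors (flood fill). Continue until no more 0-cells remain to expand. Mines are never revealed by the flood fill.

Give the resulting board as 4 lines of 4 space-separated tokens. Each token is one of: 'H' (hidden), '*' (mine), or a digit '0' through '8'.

0 1 H H
1 2 H H
H H H H
H H H H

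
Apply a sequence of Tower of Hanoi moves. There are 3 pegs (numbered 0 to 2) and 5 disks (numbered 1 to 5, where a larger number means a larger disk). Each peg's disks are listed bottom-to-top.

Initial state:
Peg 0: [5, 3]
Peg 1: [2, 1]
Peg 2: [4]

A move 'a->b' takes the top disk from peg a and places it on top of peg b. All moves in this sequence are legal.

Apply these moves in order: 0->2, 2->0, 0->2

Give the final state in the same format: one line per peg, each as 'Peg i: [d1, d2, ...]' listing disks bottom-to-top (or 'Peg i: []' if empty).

After move 1 (0->2):
Peg 0: [5]
Peg 1: [2, 1]
Peg 2: [4, 3]

After move 2 (2->0):
Peg 0: [5, 3]
Peg 1: [2, 1]
Peg 2: [4]

After move 3 (0->2):
Peg 0: [5]
Peg 1: [2, 1]
Peg 2: [4, 3]

Answer: Peg 0: [5]
Peg 1: [2, 1]
Peg 2: [4, 3]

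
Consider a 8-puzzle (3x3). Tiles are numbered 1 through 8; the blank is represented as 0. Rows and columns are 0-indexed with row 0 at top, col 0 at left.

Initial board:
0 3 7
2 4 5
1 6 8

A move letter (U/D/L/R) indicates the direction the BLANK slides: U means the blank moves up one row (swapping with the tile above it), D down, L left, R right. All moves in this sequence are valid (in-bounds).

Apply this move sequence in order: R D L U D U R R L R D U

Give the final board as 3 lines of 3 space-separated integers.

Answer: 4 7 0
3 2 5
1 6 8

Derivation:
After move 1 (R):
3 0 7
2 4 5
1 6 8

After move 2 (D):
3 4 7
2 0 5
1 6 8

After move 3 (L):
3 4 7
0 2 5
1 6 8

After move 4 (U):
0 4 7
3 2 5
1 6 8

After move 5 (D):
3 4 7
0 2 5
1 6 8

After move 6 (U):
0 4 7
3 2 5
1 6 8

After move 7 (R):
4 0 7
3 2 5
1 6 8

After move 8 (R):
4 7 0
3 2 5
1 6 8

After move 9 (L):
4 0 7
3 2 5
1 6 8

After move 10 (R):
4 7 0
3 2 5
1 6 8

After move 11 (D):
4 7 5
3 2 0
1 6 8

After move 12 (U):
4 7 0
3 2 5
1 6 8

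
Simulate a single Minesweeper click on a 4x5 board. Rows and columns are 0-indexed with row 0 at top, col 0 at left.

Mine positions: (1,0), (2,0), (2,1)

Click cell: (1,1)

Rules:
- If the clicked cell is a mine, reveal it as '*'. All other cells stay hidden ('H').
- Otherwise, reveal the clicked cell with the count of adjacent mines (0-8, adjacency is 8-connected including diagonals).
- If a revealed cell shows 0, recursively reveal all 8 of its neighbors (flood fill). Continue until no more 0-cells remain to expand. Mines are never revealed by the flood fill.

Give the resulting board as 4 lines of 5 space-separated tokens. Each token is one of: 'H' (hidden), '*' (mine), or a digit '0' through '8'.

H H H H H
H 3 H H H
H H H H H
H H H H H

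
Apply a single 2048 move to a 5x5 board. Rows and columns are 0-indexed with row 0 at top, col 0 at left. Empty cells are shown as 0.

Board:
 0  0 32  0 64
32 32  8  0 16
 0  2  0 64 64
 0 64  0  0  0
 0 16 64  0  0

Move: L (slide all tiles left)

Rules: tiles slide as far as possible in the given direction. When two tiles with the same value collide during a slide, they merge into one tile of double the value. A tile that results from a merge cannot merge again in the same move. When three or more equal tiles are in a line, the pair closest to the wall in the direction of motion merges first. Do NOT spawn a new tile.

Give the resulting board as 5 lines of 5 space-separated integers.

Slide left:
row 0: [0, 0, 32, 0, 64] -> [32, 64, 0, 0, 0]
row 1: [32, 32, 8, 0, 16] -> [64, 8, 16, 0, 0]
row 2: [0, 2, 0, 64, 64] -> [2, 128, 0, 0, 0]
row 3: [0, 64, 0, 0, 0] -> [64, 0, 0, 0, 0]
row 4: [0, 16, 64, 0, 0] -> [16, 64, 0, 0, 0]

Answer:  32  64   0   0   0
 64   8  16   0   0
  2 128   0   0   0
 64   0   0   0   0
 16  64   0   0   0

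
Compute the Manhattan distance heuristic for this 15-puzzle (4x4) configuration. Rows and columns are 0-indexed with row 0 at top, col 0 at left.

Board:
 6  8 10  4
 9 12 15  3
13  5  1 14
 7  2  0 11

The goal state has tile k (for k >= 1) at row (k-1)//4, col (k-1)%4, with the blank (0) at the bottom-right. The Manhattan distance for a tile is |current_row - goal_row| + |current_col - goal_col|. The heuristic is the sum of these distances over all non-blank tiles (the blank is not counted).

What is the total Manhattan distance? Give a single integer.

Tile 6: (0,0)->(1,1) = 2
Tile 8: (0,1)->(1,3) = 3
Tile 10: (0,2)->(2,1) = 3
Tile 4: (0,3)->(0,3) = 0
Tile 9: (1,0)->(2,0) = 1
Tile 12: (1,1)->(2,3) = 3
Tile 15: (1,2)->(3,2) = 2
Tile 3: (1,3)->(0,2) = 2
Tile 13: (2,0)->(3,0) = 1
Tile 5: (2,1)->(1,0) = 2
Tile 1: (2,2)->(0,0) = 4
Tile 14: (2,3)->(3,1) = 3
Tile 7: (3,0)->(1,2) = 4
Tile 2: (3,1)->(0,1) = 3
Tile 11: (3,3)->(2,2) = 2
Sum: 2 + 3 + 3 + 0 + 1 + 3 + 2 + 2 + 1 + 2 + 4 + 3 + 4 + 3 + 2 = 35

Answer: 35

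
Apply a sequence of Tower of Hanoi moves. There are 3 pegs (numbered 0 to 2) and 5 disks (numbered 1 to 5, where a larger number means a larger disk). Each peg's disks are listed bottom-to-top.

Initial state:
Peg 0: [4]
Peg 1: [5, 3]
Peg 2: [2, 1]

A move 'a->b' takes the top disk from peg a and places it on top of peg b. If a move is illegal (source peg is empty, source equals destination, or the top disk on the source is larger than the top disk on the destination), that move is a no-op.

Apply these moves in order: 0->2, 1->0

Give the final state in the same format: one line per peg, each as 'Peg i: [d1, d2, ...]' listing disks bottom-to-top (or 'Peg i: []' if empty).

Answer: Peg 0: [4, 3]
Peg 1: [5]
Peg 2: [2, 1]

Derivation:
After move 1 (0->2):
Peg 0: [4]
Peg 1: [5, 3]
Peg 2: [2, 1]

After move 2 (1->0):
Peg 0: [4, 3]
Peg 1: [5]
Peg 2: [2, 1]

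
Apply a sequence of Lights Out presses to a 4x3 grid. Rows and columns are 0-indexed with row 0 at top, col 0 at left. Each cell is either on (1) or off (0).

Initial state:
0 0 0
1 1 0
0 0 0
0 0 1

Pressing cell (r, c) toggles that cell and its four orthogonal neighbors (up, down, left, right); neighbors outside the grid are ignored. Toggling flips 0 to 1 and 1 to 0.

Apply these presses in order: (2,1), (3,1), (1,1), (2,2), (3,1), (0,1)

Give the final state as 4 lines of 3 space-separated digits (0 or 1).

After press 1 at (2,1):
0 0 0
1 0 0
1 1 1
0 1 1

After press 2 at (3,1):
0 0 0
1 0 0
1 0 1
1 0 0

After press 3 at (1,1):
0 1 0
0 1 1
1 1 1
1 0 0

After press 4 at (2,2):
0 1 0
0 1 0
1 0 0
1 0 1

After press 5 at (3,1):
0 1 0
0 1 0
1 1 0
0 1 0

After press 6 at (0,1):
1 0 1
0 0 0
1 1 0
0 1 0

Answer: 1 0 1
0 0 0
1 1 0
0 1 0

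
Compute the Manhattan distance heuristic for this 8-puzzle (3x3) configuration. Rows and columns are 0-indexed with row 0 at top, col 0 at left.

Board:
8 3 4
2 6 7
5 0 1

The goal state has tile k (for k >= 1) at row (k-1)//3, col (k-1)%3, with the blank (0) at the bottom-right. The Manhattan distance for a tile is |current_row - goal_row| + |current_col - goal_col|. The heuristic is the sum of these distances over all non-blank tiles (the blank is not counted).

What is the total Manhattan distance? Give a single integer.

Tile 8: (0,0)->(2,1) = 3
Tile 3: (0,1)->(0,2) = 1
Tile 4: (0,2)->(1,0) = 3
Tile 2: (1,0)->(0,1) = 2
Tile 6: (1,1)->(1,2) = 1
Tile 7: (1,2)->(2,0) = 3
Tile 5: (2,0)->(1,1) = 2
Tile 1: (2,2)->(0,0) = 4
Sum: 3 + 1 + 3 + 2 + 1 + 3 + 2 + 4 = 19

Answer: 19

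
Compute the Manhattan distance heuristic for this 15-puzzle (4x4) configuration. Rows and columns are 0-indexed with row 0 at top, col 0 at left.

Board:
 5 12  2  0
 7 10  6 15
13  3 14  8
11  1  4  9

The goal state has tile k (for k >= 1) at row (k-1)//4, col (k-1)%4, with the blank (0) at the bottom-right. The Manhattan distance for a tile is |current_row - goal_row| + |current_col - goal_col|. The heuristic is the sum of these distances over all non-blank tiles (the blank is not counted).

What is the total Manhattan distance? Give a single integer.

Tile 5: at (0,0), goal (1,0), distance |0-1|+|0-0| = 1
Tile 12: at (0,1), goal (2,3), distance |0-2|+|1-3| = 4
Tile 2: at (0,2), goal (0,1), distance |0-0|+|2-1| = 1
Tile 7: at (1,0), goal (1,2), distance |1-1|+|0-2| = 2
Tile 10: at (1,1), goal (2,1), distance |1-2|+|1-1| = 1
Tile 6: at (1,2), goal (1,1), distance |1-1|+|2-1| = 1
Tile 15: at (1,3), goal (3,2), distance |1-3|+|3-2| = 3
Tile 13: at (2,0), goal (3,0), distance |2-3|+|0-0| = 1
Tile 3: at (2,1), goal (0,2), distance |2-0|+|1-2| = 3
Tile 14: at (2,2), goal (3,1), distance |2-3|+|2-1| = 2
Tile 8: at (2,3), goal (1,3), distance |2-1|+|3-3| = 1
Tile 11: at (3,0), goal (2,2), distance |3-2|+|0-2| = 3
Tile 1: at (3,1), goal (0,0), distance |3-0|+|1-0| = 4
Tile 4: at (3,2), goal (0,3), distance |3-0|+|2-3| = 4
Tile 9: at (3,3), goal (2,0), distance |3-2|+|3-0| = 4
Sum: 1 + 4 + 1 + 2 + 1 + 1 + 3 + 1 + 3 + 2 + 1 + 3 + 4 + 4 + 4 = 35

Answer: 35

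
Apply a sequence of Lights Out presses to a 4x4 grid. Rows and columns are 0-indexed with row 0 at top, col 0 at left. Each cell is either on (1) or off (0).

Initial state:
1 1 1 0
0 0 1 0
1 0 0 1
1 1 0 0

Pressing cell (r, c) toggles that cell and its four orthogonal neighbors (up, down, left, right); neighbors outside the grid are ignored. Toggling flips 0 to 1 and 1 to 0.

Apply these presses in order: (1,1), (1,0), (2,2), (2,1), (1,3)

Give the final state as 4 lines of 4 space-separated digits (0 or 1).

After press 1 at (1,1):
1 0 1 0
1 1 0 0
1 1 0 1
1 1 0 0

After press 2 at (1,0):
0 0 1 0
0 0 0 0
0 1 0 1
1 1 0 0

After press 3 at (2,2):
0 0 1 0
0 0 1 0
0 0 1 0
1 1 1 0

After press 4 at (2,1):
0 0 1 0
0 1 1 0
1 1 0 0
1 0 1 0

After press 5 at (1,3):
0 0 1 1
0 1 0 1
1 1 0 1
1 0 1 0

Answer: 0 0 1 1
0 1 0 1
1 1 0 1
1 0 1 0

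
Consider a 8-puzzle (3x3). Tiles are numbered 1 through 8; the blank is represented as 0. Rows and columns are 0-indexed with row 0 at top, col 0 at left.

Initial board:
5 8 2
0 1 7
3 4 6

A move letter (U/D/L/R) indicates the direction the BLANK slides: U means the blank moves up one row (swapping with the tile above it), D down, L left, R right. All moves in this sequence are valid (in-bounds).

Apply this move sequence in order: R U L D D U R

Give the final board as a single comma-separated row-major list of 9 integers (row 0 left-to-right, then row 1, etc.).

Answer: 1, 5, 2, 8, 0, 7, 3, 4, 6

Derivation:
After move 1 (R):
5 8 2
1 0 7
3 4 6

After move 2 (U):
5 0 2
1 8 7
3 4 6

After move 3 (L):
0 5 2
1 8 7
3 4 6

After move 4 (D):
1 5 2
0 8 7
3 4 6

After move 5 (D):
1 5 2
3 8 7
0 4 6

After move 6 (U):
1 5 2
0 8 7
3 4 6

After move 7 (R):
1 5 2
8 0 7
3 4 6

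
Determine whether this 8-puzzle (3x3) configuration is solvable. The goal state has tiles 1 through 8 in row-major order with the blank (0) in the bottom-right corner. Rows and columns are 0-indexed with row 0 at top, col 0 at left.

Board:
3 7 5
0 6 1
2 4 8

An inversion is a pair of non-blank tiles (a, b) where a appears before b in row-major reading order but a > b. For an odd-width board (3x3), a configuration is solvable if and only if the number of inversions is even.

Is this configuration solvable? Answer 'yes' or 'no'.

Answer: no

Derivation:
Inversions (pairs i<j in row-major order where tile[i] > tile[j] > 0): 13
13 is odd, so the puzzle is not solvable.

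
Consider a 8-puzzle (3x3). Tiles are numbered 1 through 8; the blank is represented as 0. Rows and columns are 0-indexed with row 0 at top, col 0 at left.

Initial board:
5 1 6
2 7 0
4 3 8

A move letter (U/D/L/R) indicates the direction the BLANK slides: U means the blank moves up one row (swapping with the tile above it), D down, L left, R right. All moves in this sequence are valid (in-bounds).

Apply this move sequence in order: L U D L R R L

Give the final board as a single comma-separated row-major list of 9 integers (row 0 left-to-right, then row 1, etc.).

Answer: 5, 1, 6, 2, 0, 7, 4, 3, 8

Derivation:
After move 1 (L):
5 1 6
2 0 7
4 3 8

After move 2 (U):
5 0 6
2 1 7
4 3 8

After move 3 (D):
5 1 6
2 0 7
4 3 8

After move 4 (L):
5 1 6
0 2 7
4 3 8

After move 5 (R):
5 1 6
2 0 7
4 3 8

After move 6 (R):
5 1 6
2 7 0
4 3 8

After move 7 (L):
5 1 6
2 0 7
4 3 8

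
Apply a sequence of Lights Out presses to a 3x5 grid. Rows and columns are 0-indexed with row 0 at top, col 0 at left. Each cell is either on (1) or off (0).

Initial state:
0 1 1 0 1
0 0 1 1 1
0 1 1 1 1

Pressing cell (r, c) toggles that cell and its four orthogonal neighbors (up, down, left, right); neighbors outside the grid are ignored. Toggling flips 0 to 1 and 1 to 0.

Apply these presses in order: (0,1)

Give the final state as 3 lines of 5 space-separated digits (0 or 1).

Answer: 1 0 0 0 1
0 1 1 1 1
0 1 1 1 1

Derivation:
After press 1 at (0,1):
1 0 0 0 1
0 1 1 1 1
0 1 1 1 1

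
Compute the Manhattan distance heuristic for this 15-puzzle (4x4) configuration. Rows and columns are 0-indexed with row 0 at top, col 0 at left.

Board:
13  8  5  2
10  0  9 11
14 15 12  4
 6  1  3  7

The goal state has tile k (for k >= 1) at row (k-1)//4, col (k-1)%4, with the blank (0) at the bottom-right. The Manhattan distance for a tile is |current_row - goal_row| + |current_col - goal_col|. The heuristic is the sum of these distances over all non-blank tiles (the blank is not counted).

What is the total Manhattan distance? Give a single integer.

Tile 13: at (0,0), goal (3,0), distance |0-3|+|0-0| = 3
Tile 8: at (0,1), goal (1,3), distance |0-1|+|1-3| = 3
Tile 5: at (0,2), goal (1,0), distance |0-1|+|2-0| = 3
Tile 2: at (0,3), goal (0,1), distance |0-0|+|3-1| = 2
Tile 10: at (1,0), goal (2,1), distance |1-2|+|0-1| = 2
Tile 9: at (1,2), goal (2,0), distance |1-2|+|2-0| = 3
Tile 11: at (1,3), goal (2,2), distance |1-2|+|3-2| = 2
Tile 14: at (2,0), goal (3,1), distance |2-3|+|0-1| = 2
Tile 15: at (2,1), goal (3,2), distance |2-3|+|1-2| = 2
Tile 12: at (2,2), goal (2,3), distance |2-2|+|2-3| = 1
Tile 4: at (2,3), goal (0,3), distance |2-0|+|3-3| = 2
Tile 6: at (3,0), goal (1,1), distance |3-1|+|0-1| = 3
Tile 1: at (3,1), goal (0,0), distance |3-0|+|1-0| = 4
Tile 3: at (3,2), goal (0,2), distance |3-0|+|2-2| = 3
Tile 7: at (3,3), goal (1,2), distance |3-1|+|3-2| = 3
Sum: 3 + 3 + 3 + 2 + 2 + 3 + 2 + 2 + 2 + 1 + 2 + 3 + 4 + 3 + 3 = 38

Answer: 38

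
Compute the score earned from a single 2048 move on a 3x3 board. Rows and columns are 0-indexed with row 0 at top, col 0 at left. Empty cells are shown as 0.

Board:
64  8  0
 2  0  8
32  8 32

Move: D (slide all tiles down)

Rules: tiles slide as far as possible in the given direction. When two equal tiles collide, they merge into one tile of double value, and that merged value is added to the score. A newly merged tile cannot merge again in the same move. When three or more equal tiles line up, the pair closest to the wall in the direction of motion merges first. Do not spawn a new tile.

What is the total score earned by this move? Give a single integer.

Slide down:
col 0: [64, 2, 32] -> [64, 2, 32]  score +0 (running 0)
col 1: [8, 0, 8] -> [0, 0, 16]  score +16 (running 16)
col 2: [0, 8, 32] -> [0, 8, 32]  score +0 (running 16)
Board after move:
64  0  0
 2  0  8
32 16 32

Answer: 16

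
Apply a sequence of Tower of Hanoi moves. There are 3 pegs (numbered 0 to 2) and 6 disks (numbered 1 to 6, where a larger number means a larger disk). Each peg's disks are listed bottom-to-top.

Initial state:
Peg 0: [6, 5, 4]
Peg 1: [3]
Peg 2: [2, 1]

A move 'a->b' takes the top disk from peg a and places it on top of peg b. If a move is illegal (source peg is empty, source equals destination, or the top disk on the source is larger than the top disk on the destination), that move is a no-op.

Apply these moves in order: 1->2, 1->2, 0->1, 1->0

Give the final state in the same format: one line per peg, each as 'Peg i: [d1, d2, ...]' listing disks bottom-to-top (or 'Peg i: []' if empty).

Answer: Peg 0: [6, 5, 4, 3]
Peg 1: []
Peg 2: [2, 1]

Derivation:
After move 1 (1->2):
Peg 0: [6, 5, 4]
Peg 1: [3]
Peg 2: [2, 1]

After move 2 (1->2):
Peg 0: [6, 5, 4]
Peg 1: [3]
Peg 2: [2, 1]

After move 3 (0->1):
Peg 0: [6, 5, 4]
Peg 1: [3]
Peg 2: [2, 1]

After move 4 (1->0):
Peg 0: [6, 5, 4, 3]
Peg 1: []
Peg 2: [2, 1]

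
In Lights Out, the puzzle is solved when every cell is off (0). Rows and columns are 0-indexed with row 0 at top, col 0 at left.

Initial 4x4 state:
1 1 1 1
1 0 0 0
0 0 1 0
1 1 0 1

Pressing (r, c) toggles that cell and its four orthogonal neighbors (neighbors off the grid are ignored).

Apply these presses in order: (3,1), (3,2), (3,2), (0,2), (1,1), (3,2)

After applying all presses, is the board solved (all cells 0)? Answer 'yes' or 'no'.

After press 1 at (3,1):
1 1 1 1
1 0 0 0
0 1 1 0
0 0 1 1

After press 2 at (3,2):
1 1 1 1
1 0 0 0
0 1 0 0
0 1 0 0

After press 3 at (3,2):
1 1 1 1
1 0 0 0
0 1 1 0
0 0 1 1

After press 4 at (0,2):
1 0 0 0
1 0 1 0
0 1 1 0
0 0 1 1

After press 5 at (1,1):
1 1 0 0
0 1 0 0
0 0 1 0
0 0 1 1

After press 6 at (3,2):
1 1 0 0
0 1 0 0
0 0 0 0
0 1 0 0

Lights still on: 4

Answer: no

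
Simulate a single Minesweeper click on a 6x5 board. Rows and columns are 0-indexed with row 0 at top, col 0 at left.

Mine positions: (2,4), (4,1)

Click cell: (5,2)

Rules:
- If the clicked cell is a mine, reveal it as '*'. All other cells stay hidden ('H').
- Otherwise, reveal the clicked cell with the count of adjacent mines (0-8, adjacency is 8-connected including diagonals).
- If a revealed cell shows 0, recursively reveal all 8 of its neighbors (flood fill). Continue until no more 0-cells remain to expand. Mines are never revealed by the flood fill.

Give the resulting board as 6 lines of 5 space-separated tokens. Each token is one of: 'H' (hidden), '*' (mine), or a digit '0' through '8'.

H H H H H
H H H H H
H H H H H
H H H H H
H H H H H
H H 1 H H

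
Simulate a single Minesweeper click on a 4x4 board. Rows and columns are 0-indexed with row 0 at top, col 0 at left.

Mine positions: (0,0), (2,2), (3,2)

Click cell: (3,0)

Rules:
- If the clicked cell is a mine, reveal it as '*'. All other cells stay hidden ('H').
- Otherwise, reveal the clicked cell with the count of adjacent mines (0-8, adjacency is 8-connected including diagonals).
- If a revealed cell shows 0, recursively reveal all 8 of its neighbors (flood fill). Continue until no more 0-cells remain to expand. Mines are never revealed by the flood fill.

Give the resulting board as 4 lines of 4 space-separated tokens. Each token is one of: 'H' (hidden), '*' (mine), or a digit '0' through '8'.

H H H H
1 2 H H
0 2 H H
0 2 H H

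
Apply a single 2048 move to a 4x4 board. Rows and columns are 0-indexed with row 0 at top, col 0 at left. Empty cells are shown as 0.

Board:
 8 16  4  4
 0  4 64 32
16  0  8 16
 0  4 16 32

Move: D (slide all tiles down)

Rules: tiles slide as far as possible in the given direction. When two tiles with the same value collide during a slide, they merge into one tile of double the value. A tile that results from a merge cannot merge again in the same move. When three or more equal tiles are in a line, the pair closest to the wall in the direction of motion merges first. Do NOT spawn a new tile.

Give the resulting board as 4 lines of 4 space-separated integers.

Answer:  0  0  4  4
 0  0 64 32
 8 16  8 16
16  8 16 32

Derivation:
Slide down:
col 0: [8, 0, 16, 0] -> [0, 0, 8, 16]
col 1: [16, 4, 0, 4] -> [0, 0, 16, 8]
col 2: [4, 64, 8, 16] -> [4, 64, 8, 16]
col 3: [4, 32, 16, 32] -> [4, 32, 16, 32]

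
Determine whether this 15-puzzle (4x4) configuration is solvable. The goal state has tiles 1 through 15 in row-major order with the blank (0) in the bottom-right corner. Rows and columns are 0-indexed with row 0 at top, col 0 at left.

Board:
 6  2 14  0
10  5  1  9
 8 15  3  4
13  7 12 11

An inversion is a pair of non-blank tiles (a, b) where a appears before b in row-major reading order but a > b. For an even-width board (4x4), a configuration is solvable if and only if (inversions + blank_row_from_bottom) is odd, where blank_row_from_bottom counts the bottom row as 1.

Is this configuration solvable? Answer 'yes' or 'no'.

Inversions: 44
Blank is in row 0 (0-indexed from top), which is row 4 counting from the bottom (bottom = 1).
44 + 4 = 48, which is even, so the puzzle is not solvable.

Answer: no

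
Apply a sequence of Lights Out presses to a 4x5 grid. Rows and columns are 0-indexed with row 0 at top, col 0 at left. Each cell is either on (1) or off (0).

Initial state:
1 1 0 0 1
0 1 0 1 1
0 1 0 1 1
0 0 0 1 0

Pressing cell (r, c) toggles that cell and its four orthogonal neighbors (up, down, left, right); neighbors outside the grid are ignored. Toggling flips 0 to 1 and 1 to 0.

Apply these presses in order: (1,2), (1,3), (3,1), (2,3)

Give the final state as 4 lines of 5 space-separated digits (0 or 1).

After press 1 at (1,2):
1 1 1 0 1
0 0 1 0 1
0 1 1 1 1
0 0 0 1 0

After press 2 at (1,3):
1 1 1 1 1
0 0 0 1 0
0 1 1 0 1
0 0 0 1 0

After press 3 at (3,1):
1 1 1 1 1
0 0 0 1 0
0 0 1 0 1
1 1 1 1 0

After press 4 at (2,3):
1 1 1 1 1
0 0 0 0 0
0 0 0 1 0
1 1 1 0 0

Answer: 1 1 1 1 1
0 0 0 0 0
0 0 0 1 0
1 1 1 0 0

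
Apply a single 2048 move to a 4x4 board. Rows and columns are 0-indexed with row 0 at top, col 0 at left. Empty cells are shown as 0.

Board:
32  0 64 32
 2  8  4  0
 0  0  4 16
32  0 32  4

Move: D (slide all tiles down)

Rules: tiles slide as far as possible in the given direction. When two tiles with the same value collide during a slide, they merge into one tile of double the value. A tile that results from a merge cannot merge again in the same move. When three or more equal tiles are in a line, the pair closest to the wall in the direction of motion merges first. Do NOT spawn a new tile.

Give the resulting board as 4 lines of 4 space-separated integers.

Slide down:
col 0: [32, 2, 0, 32] -> [0, 32, 2, 32]
col 1: [0, 8, 0, 0] -> [0, 0, 0, 8]
col 2: [64, 4, 4, 32] -> [0, 64, 8, 32]
col 3: [32, 0, 16, 4] -> [0, 32, 16, 4]

Answer:  0  0  0  0
32  0 64 32
 2  0  8 16
32  8 32  4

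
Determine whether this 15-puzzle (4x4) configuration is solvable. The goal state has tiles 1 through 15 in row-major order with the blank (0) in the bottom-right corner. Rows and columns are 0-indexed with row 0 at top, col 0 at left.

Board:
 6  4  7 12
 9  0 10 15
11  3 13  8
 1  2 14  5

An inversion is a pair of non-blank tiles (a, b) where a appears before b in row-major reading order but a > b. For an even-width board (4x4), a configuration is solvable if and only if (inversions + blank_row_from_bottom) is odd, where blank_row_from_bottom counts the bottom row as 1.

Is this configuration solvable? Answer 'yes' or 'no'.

Inversions: 53
Blank is in row 1 (0-indexed from top), which is row 3 counting from the bottom (bottom = 1).
53 + 3 = 56, which is even, so the puzzle is not solvable.

Answer: no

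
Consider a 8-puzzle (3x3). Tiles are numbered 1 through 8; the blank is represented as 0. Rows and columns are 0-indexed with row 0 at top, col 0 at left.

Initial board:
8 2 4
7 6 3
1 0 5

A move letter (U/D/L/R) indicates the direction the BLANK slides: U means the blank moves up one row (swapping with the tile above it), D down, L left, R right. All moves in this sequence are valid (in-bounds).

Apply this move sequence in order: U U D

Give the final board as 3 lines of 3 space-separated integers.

Answer: 8 2 4
7 0 3
1 6 5

Derivation:
After move 1 (U):
8 2 4
7 0 3
1 6 5

After move 2 (U):
8 0 4
7 2 3
1 6 5

After move 3 (D):
8 2 4
7 0 3
1 6 5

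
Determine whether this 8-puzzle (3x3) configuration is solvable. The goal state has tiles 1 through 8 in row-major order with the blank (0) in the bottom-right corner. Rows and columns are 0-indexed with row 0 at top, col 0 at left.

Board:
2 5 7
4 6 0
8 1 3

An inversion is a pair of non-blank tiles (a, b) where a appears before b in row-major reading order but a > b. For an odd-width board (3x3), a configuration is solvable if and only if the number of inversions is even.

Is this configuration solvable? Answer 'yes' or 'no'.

Inversions (pairs i<j in row-major order where tile[i] > tile[j] > 0): 14
14 is even, so the puzzle is solvable.

Answer: yes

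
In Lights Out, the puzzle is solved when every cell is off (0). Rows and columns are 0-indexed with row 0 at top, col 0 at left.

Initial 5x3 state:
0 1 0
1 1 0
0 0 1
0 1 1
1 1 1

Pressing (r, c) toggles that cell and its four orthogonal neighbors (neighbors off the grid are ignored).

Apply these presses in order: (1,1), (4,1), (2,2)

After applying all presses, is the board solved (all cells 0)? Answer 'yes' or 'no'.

Answer: yes

Derivation:
After press 1 at (1,1):
0 0 0
0 0 1
0 1 1
0 1 1
1 1 1

After press 2 at (4,1):
0 0 0
0 0 1
0 1 1
0 0 1
0 0 0

After press 3 at (2,2):
0 0 0
0 0 0
0 0 0
0 0 0
0 0 0

Lights still on: 0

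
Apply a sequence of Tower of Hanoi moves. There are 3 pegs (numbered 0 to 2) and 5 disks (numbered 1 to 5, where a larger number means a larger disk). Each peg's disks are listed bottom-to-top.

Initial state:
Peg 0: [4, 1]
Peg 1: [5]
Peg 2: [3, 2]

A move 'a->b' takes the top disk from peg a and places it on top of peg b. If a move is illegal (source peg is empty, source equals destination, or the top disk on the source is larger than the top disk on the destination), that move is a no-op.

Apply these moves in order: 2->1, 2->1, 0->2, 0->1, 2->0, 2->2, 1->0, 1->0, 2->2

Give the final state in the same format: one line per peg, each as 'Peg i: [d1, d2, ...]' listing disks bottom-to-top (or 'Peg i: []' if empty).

After move 1 (2->1):
Peg 0: [4, 1]
Peg 1: [5, 2]
Peg 2: [3]

After move 2 (2->1):
Peg 0: [4, 1]
Peg 1: [5, 2]
Peg 2: [3]

After move 3 (0->2):
Peg 0: [4]
Peg 1: [5, 2]
Peg 2: [3, 1]

After move 4 (0->1):
Peg 0: [4]
Peg 1: [5, 2]
Peg 2: [3, 1]

After move 5 (2->0):
Peg 0: [4, 1]
Peg 1: [5, 2]
Peg 2: [3]

After move 6 (2->2):
Peg 0: [4, 1]
Peg 1: [5, 2]
Peg 2: [3]

After move 7 (1->0):
Peg 0: [4, 1]
Peg 1: [5, 2]
Peg 2: [3]

After move 8 (1->0):
Peg 0: [4, 1]
Peg 1: [5, 2]
Peg 2: [3]

After move 9 (2->2):
Peg 0: [4, 1]
Peg 1: [5, 2]
Peg 2: [3]

Answer: Peg 0: [4, 1]
Peg 1: [5, 2]
Peg 2: [3]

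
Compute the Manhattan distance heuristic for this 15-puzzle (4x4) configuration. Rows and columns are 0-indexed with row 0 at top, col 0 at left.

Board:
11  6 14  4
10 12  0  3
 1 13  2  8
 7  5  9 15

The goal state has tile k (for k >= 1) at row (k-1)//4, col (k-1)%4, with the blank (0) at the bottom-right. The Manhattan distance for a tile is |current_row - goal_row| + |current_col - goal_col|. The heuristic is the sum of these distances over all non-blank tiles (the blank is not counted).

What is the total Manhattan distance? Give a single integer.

Answer: 35

Derivation:
Tile 11: at (0,0), goal (2,2), distance |0-2|+|0-2| = 4
Tile 6: at (0,1), goal (1,1), distance |0-1|+|1-1| = 1
Tile 14: at (0,2), goal (3,1), distance |0-3|+|2-1| = 4
Tile 4: at (0,3), goal (0,3), distance |0-0|+|3-3| = 0
Tile 10: at (1,0), goal (2,1), distance |1-2|+|0-1| = 2
Tile 12: at (1,1), goal (2,3), distance |1-2|+|1-3| = 3
Tile 3: at (1,3), goal (0,2), distance |1-0|+|3-2| = 2
Tile 1: at (2,0), goal (0,0), distance |2-0|+|0-0| = 2
Tile 13: at (2,1), goal (3,0), distance |2-3|+|1-0| = 2
Tile 2: at (2,2), goal (0,1), distance |2-0|+|2-1| = 3
Tile 8: at (2,3), goal (1,3), distance |2-1|+|3-3| = 1
Tile 7: at (3,0), goal (1,2), distance |3-1|+|0-2| = 4
Tile 5: at (3,1), goal (1,0), distance |3-1|+|1-0| = 3
Tile 9: at (3,2), goal (2,0), distance |3-2|+|2-0| = 3
Tile 15: at (3,3), goal (3,2), distance |3-3|+|3-2| = 1
Sum: 4 + 1 + 4 + 0 + 2 + 3 + 2 + 2 + 2 + 3 + 1 + 4 + 3 + 3 + 1 = 35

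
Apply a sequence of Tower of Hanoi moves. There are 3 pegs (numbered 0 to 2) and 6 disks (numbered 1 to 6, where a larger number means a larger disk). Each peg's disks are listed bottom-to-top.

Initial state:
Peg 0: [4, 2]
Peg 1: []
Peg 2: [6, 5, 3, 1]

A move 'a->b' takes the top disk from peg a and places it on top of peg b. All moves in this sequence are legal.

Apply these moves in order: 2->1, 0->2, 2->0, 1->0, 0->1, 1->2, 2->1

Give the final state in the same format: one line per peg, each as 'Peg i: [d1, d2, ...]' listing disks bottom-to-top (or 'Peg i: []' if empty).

After move 1 (2->1):
Peg 0: [4, 2]
Peg 1: [1]
Peg 2: [6, 5, 3]

After move 2 (0->2):
Peg 0: [4]
Peg 1: [1]
Peg 2: [6, 5, 3, 2]

After move 3 (2->0):
Peg 0: [4, 2]
Peg 1: [1]
Peg 2: [6, 5, 3]

After move 4 (1->0):
Peg 0: [4, 2, 1]
Peg 1: []
Peg 2: [6, 5, 3]

After move 5 (0->1):
Peg 0: [4, 2]
Peg 1: [1]
Peg 2: [6, 5, 3]

After move 6 (1->2):
Peg 0: [4, 2]
Peg 1: []
Peg 2: [6, 5, 3, 1]

After move 7 (2->1):
Peg 0: [4, 2]
Peg 1: [1]
Peg 2: [6, 5, 3]

Answer: Peg 0: [4, 2]
Peg 1: [1]
Peg 2: [6, 5, 3]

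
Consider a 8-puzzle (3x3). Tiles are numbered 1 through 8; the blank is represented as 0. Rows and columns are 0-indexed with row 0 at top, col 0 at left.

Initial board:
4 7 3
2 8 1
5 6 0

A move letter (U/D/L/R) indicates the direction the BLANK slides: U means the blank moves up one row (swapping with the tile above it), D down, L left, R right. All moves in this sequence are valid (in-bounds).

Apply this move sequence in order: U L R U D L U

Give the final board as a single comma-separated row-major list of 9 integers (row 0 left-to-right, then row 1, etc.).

After move 1 (U):
4 7 3
2 8 0
5 6 1

After move 2 (L):
4 7 3
2 0 8
5 6 1

After move 3 (R):
4 7 3
2 8 0
5 6 1

After move 4 (U):
4 7 0
2 8 3
5 6 1

After move 5 (D):
4 7 3
2 8 0
5 6 1

After move 6 (L):
4 7 3
2 0 8
5 6 1

After move 7 (U):
4 0 3
2 7 8
5 6 1

Answer: 4, 0, 3, 2, 7, 8, 5, 6, 1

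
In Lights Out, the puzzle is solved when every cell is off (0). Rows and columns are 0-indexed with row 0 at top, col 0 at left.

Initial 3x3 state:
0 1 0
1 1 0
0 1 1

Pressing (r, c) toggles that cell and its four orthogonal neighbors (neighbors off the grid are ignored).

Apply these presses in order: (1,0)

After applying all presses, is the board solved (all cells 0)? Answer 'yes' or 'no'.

After press 1 at (1,0):
1 1 0
0 0 0
1 1 1

Lights still on: 5

Answer: no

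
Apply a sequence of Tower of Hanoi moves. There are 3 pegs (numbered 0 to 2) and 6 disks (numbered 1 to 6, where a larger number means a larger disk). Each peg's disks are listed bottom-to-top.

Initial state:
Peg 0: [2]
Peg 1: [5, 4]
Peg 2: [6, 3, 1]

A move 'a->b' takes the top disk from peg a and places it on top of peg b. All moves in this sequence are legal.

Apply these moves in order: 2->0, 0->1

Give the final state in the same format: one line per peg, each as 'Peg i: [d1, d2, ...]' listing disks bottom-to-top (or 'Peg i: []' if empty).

After move 1 (2->0):
Peg 0: [2, 1]
Peg 1: [5, 4]
Peg 2: [6, 3]

After move 2 (0->1):
Peg 0: [2]
Peg 1: [5, 4, 1]
Peg 2: [6, 3]

Answer: Peg 0: [2]
Peg 1: [5, 4, 1]
Peg 2: [6, 3]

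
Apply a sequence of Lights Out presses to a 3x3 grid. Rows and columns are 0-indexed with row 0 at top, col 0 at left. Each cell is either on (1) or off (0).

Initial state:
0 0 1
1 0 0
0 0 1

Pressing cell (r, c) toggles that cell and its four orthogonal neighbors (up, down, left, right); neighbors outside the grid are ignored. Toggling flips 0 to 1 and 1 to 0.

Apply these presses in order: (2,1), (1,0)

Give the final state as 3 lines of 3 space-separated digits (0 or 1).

After press 1 at (2,1):
0 0 1
1 1 0
1 1 0

After press 2 at (1,0):
1 0 1
0 0 0
0 1 0

Answer: 1 0 1
0 0 0
0 1 0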